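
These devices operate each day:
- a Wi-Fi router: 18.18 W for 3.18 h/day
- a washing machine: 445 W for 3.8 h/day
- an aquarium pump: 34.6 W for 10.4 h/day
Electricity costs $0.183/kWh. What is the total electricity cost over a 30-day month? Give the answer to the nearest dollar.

Wi-Fi router: 18.18 W × 3.18 h × 30 d = 1,734 Wh = 1.734 kWh
washing machine: 445 W × 3.8 h × 30 d = 50,730 Wh = 50.73 kWh
aquarium pump: 34.6 W × 10.4 h × 30 d = 10,795 Wh = 10.8 kWh
Total energy = 1.734 + 50.73 + 10.8 = 63.26 kWh
Cost = 63.26 kWh × $0.183 = $11.58 ≈ $12

$12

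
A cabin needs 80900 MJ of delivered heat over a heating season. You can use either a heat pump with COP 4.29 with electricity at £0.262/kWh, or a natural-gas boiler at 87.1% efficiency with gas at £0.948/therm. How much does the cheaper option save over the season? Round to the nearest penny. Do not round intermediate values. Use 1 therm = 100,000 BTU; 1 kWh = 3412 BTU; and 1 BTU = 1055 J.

£537.94

Heat load = 80900 MJ = 80,900,000,000 J / 1055 = 76,682,464 BTU
Gas: input = 76,682,464 / 0.871 = 88,039,569 BTU = 880.4 therm → 880.4 × £0.948 = £834.62
Heat pump: 76,682,464 BTU / 3412 = 22,470 kWh heat; / 4.29 = 5,239 kWh in → × £0.262 = £1,372.56
Difference = |£834.62 − £1,372.56| = £537.94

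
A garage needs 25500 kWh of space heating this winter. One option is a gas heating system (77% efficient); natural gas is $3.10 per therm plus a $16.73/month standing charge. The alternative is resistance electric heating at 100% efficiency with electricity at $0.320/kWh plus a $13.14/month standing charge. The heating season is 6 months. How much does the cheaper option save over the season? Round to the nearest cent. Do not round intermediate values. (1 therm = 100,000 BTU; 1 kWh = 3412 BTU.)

$4635.62

Heat load = 25500 kWh × 3412 = 87,006,000 BTU
Gas: input = 87,006,000 / 0.77 = 112,994,805 BTU = 1,130 therm → 1,130 × $3.10 = $3,502.84; + 6 × $16.73 standing = $3,603.22
Electric: 87,006,000 BTU / 3412 = 25,500 kWh → × $0.320 = $8,160.00; + 6 × $13.14 standing = $8,238.84
Difference = |$3,603.22 − $8,238.84| = $4,635.62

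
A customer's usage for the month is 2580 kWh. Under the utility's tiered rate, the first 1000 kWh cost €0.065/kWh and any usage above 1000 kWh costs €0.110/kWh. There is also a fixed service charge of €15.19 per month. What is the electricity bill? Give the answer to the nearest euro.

€254

First 1000 kWh × €0.065 = €65.00
Remaining 1580 kWh × €0.110 = €173.80
Energy charge = €238.80; + service €15.19 = €253.99 ≈ €254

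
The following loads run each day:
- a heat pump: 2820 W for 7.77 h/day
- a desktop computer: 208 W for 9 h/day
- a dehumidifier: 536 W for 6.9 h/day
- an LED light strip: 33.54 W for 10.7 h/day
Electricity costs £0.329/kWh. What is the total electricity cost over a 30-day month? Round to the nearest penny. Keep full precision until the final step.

£274.79

heat pump: 2820 W × 7.77 h × 30 d = 657,342 Wh = 657.3 kWh
desktop computer: 208 W × 9 h × 30 d = 56,160 Wh = 56.16 kWh
dehumidifier: 536 W × 6.9 h × 30 d = 110,952 Wh = 111 kWh
LED light strip: 33.54 W × 10.7 h × 30 d = 10,766 Wh = 10.77 kWh
Total energy = 657.3 + 56.16 + 111 + 10.77 = 835.2 kWh
Cost = 835.2 kWh × £0.329 = £274.79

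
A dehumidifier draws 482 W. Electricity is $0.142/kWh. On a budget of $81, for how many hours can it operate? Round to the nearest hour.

Energy budget = $81 / $0.142 per kWh = 570.4 kWh = 570,423 Wh
Runtime = 570,423 Wh / 482 W = 1,183 h

1183 h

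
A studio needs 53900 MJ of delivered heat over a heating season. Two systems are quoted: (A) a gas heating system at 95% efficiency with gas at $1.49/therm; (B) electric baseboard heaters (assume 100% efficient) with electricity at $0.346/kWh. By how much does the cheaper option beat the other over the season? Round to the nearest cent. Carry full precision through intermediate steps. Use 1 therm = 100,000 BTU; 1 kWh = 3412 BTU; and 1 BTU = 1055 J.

Heat load = 53900 MJ = 53,900,000,000 J / 1055 = 51,090,047 BTU
Gas: input = 51,090,047 / 0.95 = 53,778,997 BTU = 537.8 therm → 537.8 × $1.49 = $801.31
Electric: 51,090,047 BTU / 3412 = 14,970 kWh → × $0.346 = $5,180.88
Difference = |$801.31 − $5,180.88| = $4,379.57

$4379.57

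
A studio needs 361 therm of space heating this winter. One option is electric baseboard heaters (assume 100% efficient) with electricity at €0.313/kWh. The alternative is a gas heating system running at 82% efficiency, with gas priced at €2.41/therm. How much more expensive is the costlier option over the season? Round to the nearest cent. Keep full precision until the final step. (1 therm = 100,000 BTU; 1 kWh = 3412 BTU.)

€2250.65

Heat load = 361 therm × 100,000 = 36,100,000 BTU
Gas: input = 36,100,000 / 0.82 = 44,024,390 BTU = 440.2 therm → 440.2 × €2.41 = €1,060.99
Electric: 36,100,000 BTU / 3412 = 10,580 kWh → × €0.313 = €3,311.64
Difference = |€1,060.99 − €3,311.64| = €2,250.65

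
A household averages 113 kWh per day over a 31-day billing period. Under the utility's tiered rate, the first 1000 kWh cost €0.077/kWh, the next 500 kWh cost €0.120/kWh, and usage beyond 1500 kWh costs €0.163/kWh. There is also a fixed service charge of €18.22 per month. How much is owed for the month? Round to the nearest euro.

€482

Usage = 113 kWh/day × 31 days = 3503 kWh
First 1000 kWh × €0.077 = €77.00
Next 500 kWh × €0.120 = €60.00
Remaining 2003 kWh × €0.163 = €326.49
Energy charge = €463.49; + service €18.22 = €481.71 ≈ €482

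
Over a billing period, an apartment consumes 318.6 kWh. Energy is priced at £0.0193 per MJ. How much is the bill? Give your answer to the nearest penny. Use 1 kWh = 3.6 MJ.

318.6 kWh × (3.6 MJ/kWh) = 1,147 MJ
Cost = 1,147 MJ × £0.0193/MJ = £22.14

£22.14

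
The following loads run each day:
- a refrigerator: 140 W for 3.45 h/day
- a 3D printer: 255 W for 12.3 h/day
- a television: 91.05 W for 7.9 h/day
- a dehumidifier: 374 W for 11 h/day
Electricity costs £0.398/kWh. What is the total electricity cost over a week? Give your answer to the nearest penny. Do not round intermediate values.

refrigerator: 140 W × 3.45 h × 7 d = 3,381 Wh = 3.381 kWh
3D printer: 255 W × 12.3 h × 7 d = 21,956 Wh = 21.96 kWh
television: 91.05 W × 7.9 h × 7 d = 5,035 Wh = 5.035 kWh
dehumidifier: 374 W × 11 h × 7 d = 28,798 Wh = 28.8 kWh
Total energy = 3.381 + 21.96 + 5.035 + 28.8 = 59.17 kWh
Cost = 59.17 kWh × £0.398 = £23.55

£23.55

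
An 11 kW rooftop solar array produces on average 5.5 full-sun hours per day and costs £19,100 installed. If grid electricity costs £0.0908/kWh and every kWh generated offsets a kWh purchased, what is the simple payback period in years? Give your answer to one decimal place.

Daily generation = 11 kW × 5.5 h = 60.5 kWh
Annual generation = 60.5 × 365 = 22082 kWh
Annual savings = 22082 × £0.0908 = £2,005.09
Payback = £19,100 / £2,005.09 = 9.53 years

9.5 years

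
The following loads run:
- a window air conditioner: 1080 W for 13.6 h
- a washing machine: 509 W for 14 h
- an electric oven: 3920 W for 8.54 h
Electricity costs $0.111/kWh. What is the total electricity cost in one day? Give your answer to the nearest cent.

$6.14

window air conditioner: 1080 W × 13.6 h = 14,688 Wh = 14.69 kWh
washing machine: 509 W × 14 h = 7,126 Wh = 7.126 kWh
electric oven: 3920 W × 8.54 h = 33,477 Wh = 33.48 kWh
Total energy = 14.69 + 7.126 + 33.48 = 55.29 kWh
Cost = 55.29 kWh × $0.111 = $6.14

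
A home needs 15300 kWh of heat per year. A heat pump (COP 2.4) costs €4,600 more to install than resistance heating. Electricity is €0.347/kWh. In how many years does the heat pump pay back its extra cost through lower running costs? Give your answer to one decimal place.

Resistance: 15300 kWh × €0.347 = €5,309.10/yr
Heat pump: 15300 / 2.4 = 6375 kWh in → × €0.347 = €2,212.12/yr
Annual savings = €3,096.97
Payback = €4,600 / €3,096.97 = 1.49 years

1.5 years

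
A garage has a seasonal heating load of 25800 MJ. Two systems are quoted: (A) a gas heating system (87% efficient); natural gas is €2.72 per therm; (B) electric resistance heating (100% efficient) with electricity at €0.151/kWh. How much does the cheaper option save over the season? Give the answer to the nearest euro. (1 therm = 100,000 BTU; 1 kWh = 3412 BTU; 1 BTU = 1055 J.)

€318

Heat load = 25800 MJ = 25,800,000,000 J / 1055 = 24,454,976 BTU
Gas: input = 24,454,976 / 0.87 = 28,109,168 BTU = 281.1 therm → 281.1 × €2.72 = €764.57
Electric: 24,454,976 BTU / 3412 = 7,167 kWh → × €0.151 = €1,082.27
Difference = |€764.57 − €1,082.27| = €317.70 ≈ €318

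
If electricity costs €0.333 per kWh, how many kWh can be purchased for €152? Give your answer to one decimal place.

€152 / €0.333 per kWh = 456.5 kWh

456.5 kWh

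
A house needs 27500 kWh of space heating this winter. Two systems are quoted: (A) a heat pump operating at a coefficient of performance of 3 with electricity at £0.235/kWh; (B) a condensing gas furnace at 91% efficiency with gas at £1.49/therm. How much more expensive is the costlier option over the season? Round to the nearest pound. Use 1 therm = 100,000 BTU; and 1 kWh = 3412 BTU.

Heat load = 27500 kWh × 3412 = 93,830,000 BTU
Gas: input = 93,830,000 / 0.91 = 103,109,890 BTU = 1,031 therm → 1,031 × £1.49 = £1,536.34
Heat pump: 93,830,000 BTU / 3412 = 27,500 kWh heat; / 3 = 9,167 kWh in → × £0.235 = £2,154.17
Difference = |£1,536.34 − £2,154.17| = £617.83 ≈ £618

£618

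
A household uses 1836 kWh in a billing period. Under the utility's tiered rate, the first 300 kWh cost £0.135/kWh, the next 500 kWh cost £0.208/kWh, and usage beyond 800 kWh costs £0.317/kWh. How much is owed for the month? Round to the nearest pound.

First 300 kWh × £0.135 = £40.50
Next 500 kWh × £0.208 = £104.00
Remaining 1036 kWh × £0.317 = £328.41
Total = £472.91 ≈ £473

£473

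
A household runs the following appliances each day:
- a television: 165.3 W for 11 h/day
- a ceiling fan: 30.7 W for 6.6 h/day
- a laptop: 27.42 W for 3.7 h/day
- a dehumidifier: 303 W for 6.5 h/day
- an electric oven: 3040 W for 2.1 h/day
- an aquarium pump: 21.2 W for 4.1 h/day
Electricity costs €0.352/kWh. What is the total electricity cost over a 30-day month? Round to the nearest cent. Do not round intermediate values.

television: 165.3 W × 11 h × 30 d = 54,549 Wh = 54.55 kWh
ceiling fan: 30.7 W × 6.6 h × 30 d = 6,079 Wh = 6.079 kWh
laptop: 27.42 W × 3.7 h × 30 d = 3,044 Wh = 3.044 kWh
dehumidifier: 303 W × 6.5 h × 30 d = 59,085 Wh = 59.09 kWh
electric oven: 3040 W × 2.1 h × 30 d = 191,520 Wh = 191.5 kWh
aquarium pump: 21.2 W × 4.1 h × 30 d = 2,608 Wh = 2.608 kWh
Total energy = 54.55 + 6.079 + 3.044 + 59.09 + 191.5 + 2.608 = 316.9 kWh
Cost = 316.9 kWh × €0.352 = €111.54

€111.54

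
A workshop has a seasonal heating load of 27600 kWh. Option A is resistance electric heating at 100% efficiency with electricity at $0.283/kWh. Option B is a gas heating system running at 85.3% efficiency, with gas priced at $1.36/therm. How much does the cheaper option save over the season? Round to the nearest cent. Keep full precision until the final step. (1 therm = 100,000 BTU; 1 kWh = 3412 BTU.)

Heat load = 27600 kWh × 3412 = 94,171,200 BTU
Gas: input = 94,171,200 / 0.853 = 110,400,000 BTU = 1,104 therm → 1,104 × $1.36 = $1,501.44
Electric: 94,171,200 BTU / 3412 = 27,600 kWh → × $0.283 = $7,810.80
Difference = |$1,501.44 − $7,810.80| = $6,309.36

$6309.36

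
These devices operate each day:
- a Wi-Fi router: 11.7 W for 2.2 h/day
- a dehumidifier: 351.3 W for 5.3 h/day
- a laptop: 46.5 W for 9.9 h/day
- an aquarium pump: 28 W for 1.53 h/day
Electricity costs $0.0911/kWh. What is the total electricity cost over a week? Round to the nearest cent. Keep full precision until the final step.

Wi-Fi router: 11.7 W × 2.2 h × 7 d = 180 Wh = 0.1802 kWh
dehumidifier: 351.3 W × 5.3 h × 7 d = 13,033 Wh = 13.03 kWh
laptop: 46.5 W × 9.9 h × 7 d = 3,222 Wh = 3.222 kWh
aquarium pump: 28 W × 1.53 h × 7 d = 300 Wh = 0.2999 kWh
Total energy = 0.1802 + 13.03 + 3.222 + 0.2999 = 16.74 kWh
Cost = 16.74 kWh × $0.0911 = $1.52

$1.52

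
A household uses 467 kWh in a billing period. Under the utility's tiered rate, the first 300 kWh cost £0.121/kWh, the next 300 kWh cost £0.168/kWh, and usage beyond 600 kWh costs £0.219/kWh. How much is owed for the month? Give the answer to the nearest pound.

First 300 kWh × £0.121 = £36.30
Next 167 kWh × £0.168 = £28.06
Remaining tier: 0 kWh (not reached)
Total = £64.36 ≈ £64

£64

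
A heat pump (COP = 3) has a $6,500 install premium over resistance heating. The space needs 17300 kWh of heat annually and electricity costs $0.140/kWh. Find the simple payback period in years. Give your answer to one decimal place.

4.0 years

Resistance: 17300 kWh × $0.140 = $2,422.00/yr
Heat pump: 17300 / 3 = 5767 kWh in → × $0.140 = $807.33/yr
Annual savings = $1,614.67
Payback = $6,500 / $1,614.67 = 4.03 years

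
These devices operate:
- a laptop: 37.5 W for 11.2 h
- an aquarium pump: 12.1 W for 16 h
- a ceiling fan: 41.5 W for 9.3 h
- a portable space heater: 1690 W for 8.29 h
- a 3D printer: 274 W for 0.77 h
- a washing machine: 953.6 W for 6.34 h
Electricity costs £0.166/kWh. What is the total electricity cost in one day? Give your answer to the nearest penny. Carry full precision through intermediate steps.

laptop: 37.5 W × 11.2 h = 420 Wh = 0.42 kWh
aquarium pump: 12.1 W × 16 h = 194 Wh = 0.1936 kWh
ceiling fan: 41.5 W × 9.3 h = 386 Wh = 0.386 kWh
portable space heater: 1690 W × 8.29 h = 14,010 Wh = 14.01 kWh
3D printer: 274 W × 0.77 h = 211 Wh = 0.211 kWh
washing machine: 953.6 W × 6.34 h = 6,046 Wh = 6.046 kWh
Total energy = 0.42 + 0.1936 + 0.386 + 14.01 + 0.211 + 6.046 = 21.27 kWh
Cost = 21.27 kWh × £0.166 = £3.53

£3.53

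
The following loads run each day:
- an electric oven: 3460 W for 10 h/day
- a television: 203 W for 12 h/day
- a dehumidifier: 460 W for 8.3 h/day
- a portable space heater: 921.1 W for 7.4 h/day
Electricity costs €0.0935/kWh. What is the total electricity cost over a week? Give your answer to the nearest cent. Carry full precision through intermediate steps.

€31.20

electric oven: 3460 W × 10 h × 7 d = 242,200 Wh = 242.2 kWh
television: 203 W × 12 h × 7 d = 17,052 Wh = 17.05 kWh
dehumidifier: 460 W × 8.3 h × 7 d = 26,726 Wh = 26.73 kWh
portable space heater: 921.1 W × 7.4 h × 7 d = 47,713 Wh = 47.71 kWh
Total energy = 242.2 + 17.05 + 26.73 + 47.71 = 333.7 kWh
Cost = 333.7 kWh × €0.0935 = €31.20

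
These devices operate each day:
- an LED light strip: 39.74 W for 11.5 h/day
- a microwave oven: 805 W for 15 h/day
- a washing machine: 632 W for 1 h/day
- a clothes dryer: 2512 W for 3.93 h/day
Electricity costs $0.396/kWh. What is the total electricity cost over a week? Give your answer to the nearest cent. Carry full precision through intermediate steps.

$63.86

LED light strip: 39.74 W × 11.5 h × 7 d = 3,199 Wh = 3.199 kWh
microwave oven: 805 W × 15 h × 7 d = 84,525 Wh = 84.53 kWh
washing machine: 632 W × 1 h × 7 d = 4,424 Wh = 4.424 kWh
clothes dryer: 2512 W × 3.93 h × 7 d = 69,105 Wh = 69.11 kWh
Total energy = 3.199 + 84.53 + 4.424 + 69.11 = 161.3 kWh
Cost = 161.3 kWh × $0.396 = $63.86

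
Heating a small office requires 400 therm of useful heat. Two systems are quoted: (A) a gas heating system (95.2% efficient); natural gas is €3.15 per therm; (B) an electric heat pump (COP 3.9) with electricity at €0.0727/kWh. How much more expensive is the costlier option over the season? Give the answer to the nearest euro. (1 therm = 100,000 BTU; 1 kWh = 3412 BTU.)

€1105

Heat load = 400 therm × 100,000 = 40,000,000 BTU
Gas: input = 40,000,000 / 0.952 = 42,016,807 BTU = 420.2 therm → 420.2 × €3.15 = €1,323.53
Heat pump: 40,000,000 BTU / 3412 = 11,720 kWh heat; / 3.9 = 3,006 kWh in → × €0.0727 = €218.53
Difference = |€1,323.53 − €218.53| = €1,104.99 ≈ €1105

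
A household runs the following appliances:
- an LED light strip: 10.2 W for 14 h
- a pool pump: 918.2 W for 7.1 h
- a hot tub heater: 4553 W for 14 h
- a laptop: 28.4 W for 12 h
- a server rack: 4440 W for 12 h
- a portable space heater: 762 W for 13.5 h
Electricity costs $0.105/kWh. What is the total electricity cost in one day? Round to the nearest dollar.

$14

LED light strip: 10.2 W × 14 h = 143 Wh = 0.1428 kWh
pool pump: 918.2 W × 7.1 h = 6,519 Wh = 6.519 kWh
hot tub heater: 4553 W × 14 h = 63,742 Wh = 63.74 kWh
laptop: 28.4 W × 12 h = 341 Wh = 0.3408 kWh
server rack: 4440 W × 12 h = 53,280 Wh = 53.28 kWh
portable space heater: 762 W × 13.5 h = 10,287 Wh = 10.29 kWh
Total energy = 0.1428 + 6.519 + 63.74 + 0.3408 + 53.28 + 10.29 = 134.3 kWh
Cost = 134.3 kWh × $0.105 = $14.10 ≈ $14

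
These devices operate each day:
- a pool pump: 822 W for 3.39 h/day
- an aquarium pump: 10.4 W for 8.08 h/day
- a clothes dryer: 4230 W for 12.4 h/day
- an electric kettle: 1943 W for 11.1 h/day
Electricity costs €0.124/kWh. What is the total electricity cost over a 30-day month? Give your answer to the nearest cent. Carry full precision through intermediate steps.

pool pump: 822 W × 3.39 h × 30 d = 83,597 Wh = 83.6 kWh
aquarium pump: 10.4 W × 8.08 h × 30 d = 2,521 Wh = 2.521 kWh
clothes dryer: 4230 W × 12.4 h × 30 d = 1,573,560 Wh = 1,574 kWh
electric kettle: 1943 W × 11.1 h × 30 d = 647,019 Wh = 647 kWh
Total energy = 83.6 + 2.521 + 1,574 + 647 = 2,307 kWh
Cost = 2,307 kWh × €0.124 = €286.03

€286.03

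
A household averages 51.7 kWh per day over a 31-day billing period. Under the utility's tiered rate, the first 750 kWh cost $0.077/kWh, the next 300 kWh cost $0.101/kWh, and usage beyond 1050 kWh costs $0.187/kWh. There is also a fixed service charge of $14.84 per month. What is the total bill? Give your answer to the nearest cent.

Usage = 51.7 kWh/day × 31 days = 1602.7 kWh
First 750 kWh × $0.077 = $57.75
Next 300 kWh × $0.101 = $30.30
Remaining 552.7 kWh × $0.187 = $103.35
Energy charge = $191.40; + service $14.84 = $206.24

$206.24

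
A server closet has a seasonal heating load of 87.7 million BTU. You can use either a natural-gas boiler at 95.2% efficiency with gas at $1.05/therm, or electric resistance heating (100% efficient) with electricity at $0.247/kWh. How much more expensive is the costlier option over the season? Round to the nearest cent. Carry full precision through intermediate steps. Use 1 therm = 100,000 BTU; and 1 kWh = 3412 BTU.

$5381.46

Heat load = 87.7 × 10⁶ BTU = 87,700,000 BTU
Gas: input = 87,700,000 / 0.952 = 92,121,849 BTU = 921.2 therm → 921.2 × $1.05 = $967.28
Electric: 87,700,000 BTU / 3412 = 25,700 kWh → × $0.247 = $6,348.74
Difference = |$967.28 − $6,348.74| = $5,381.46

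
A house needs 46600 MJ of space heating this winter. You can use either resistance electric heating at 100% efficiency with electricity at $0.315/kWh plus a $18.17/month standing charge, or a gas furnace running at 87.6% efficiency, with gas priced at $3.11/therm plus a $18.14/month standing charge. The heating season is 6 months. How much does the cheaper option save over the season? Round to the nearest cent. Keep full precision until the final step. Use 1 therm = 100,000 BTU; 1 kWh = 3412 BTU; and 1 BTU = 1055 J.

$2509.91

Heat load = 46600 MJ = 46,600,000,000 J / 1055 = 44,170,616 BTU
Gas: input = 44,170,616 / 0.876 = 50,423,078 BTU = 504.2 therm → 504.2 × $3.11 = $1,568.16; + 6 × $18.14 standing = $1,677.00
Electric: 44,170,616 BTU / 3412 = 12,950 kWh → × $0.315 = $4,077.89; + 6 × $18.17 standing = $4,186.91
Difference = |$1,677.00 − $4,186.91| = $2,509.91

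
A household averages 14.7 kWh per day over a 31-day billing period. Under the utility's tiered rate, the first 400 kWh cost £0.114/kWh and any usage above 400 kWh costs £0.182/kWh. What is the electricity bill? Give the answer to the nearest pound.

Usage = 14.7 kWh/day × 31 days = 455.7 kWh
First 400 kWh × £0.114 = £45.60
Remaining 55.7 kWh × £0.182 = £10.14
Total = £55.74 ≈ £56

£56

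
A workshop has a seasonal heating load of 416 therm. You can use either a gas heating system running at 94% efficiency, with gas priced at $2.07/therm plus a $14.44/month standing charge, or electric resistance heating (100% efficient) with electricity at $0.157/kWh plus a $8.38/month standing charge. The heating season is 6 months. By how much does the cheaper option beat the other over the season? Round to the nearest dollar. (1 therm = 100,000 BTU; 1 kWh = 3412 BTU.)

$962

Heat load = 416 therm × 100,000 = 41,600,000 BTU
Gas: input = 41,600,000 / 0.94 = 44,255,319 BTU = 442.6 therm → 442.6 × $2.07 = $916.09; + 6 × $14.44 standing = $1,002.73
Electric: 41,600,000 BTU / 3412 = 12,190 kWh → × $0.157 = $1,914.19; + 6 × $8.38 standing = $1,964.47
Difference = |$1,002.73 − $1,964.47| = $961.74 ≈ $962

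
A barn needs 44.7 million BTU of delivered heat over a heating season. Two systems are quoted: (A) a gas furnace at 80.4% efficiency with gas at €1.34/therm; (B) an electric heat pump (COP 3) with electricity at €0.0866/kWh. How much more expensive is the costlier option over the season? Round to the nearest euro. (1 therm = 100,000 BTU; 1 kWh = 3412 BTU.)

€367

Heat load = 44.7 × 10⁶ BTU = 44,700,000 BTU
Gas: input = 44,700,000 / 0.804 = 55,597,015 BTU = 556 therm → 556 × €1.34 = €745.00
Heat pump: 44,700,000 BTU / 3412 = 13,100 kWh heat; / 3 = 4,367 kWh in → × €0.0866 = €378.18
Difference = |€745.00 − €378.18| = €366.82 ≈ €367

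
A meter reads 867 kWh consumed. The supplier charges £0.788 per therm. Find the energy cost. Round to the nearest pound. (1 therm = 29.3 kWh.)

£23

867 kWh × (0.03413 therm/kWh) = 29.59 therm
Cost = 29.59 therm × £0.788/therm = £23.32 ≈ £23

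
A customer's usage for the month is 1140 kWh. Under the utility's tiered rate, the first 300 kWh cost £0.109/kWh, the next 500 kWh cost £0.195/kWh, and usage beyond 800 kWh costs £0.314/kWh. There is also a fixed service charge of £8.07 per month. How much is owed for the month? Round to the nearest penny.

£245.03

First 300 kWh × £0.109 = £32.70
Next 500 kWh × £0.195 = £97.50
Remaining 340 kWh × £0.314 = £106.76
Energy charge = £236.96; + service £8.07 = £245.03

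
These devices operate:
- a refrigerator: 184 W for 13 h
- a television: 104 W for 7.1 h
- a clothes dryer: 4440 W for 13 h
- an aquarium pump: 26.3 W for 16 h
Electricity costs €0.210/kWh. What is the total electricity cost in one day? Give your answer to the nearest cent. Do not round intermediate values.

€12.87

refrigerator: 184 W × 13 h = 2,392 Wh = 2.392 kWh
television: 104 W × 7.1 h = 738 Wh = 0.7384 kWh
clothes dryer: 4440 W × 13 h = 57,720 Wh = 57.72 kWh
aquarium pump: 26.3 W × 16 h = 421 Wh = 0.4208 kWh
Total energy = 2.392 + 0.7384 + 57.72 + 0.4208 = 61.27 kWh
Cost = 61.27 kWh × €0.210 = €12.87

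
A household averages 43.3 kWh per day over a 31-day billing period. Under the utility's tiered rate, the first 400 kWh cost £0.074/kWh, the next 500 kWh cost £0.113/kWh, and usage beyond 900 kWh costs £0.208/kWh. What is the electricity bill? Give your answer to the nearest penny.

£178.10

Usage = 43.3 kWh/day × 31 days = 1342.3 kWh
First 400 kWh × £0.074 = £29.60
Next 500 kWh × £0.113 = £56.50
Remaining 442.3 kWh × £0.208 = £92.00
Total = £178.10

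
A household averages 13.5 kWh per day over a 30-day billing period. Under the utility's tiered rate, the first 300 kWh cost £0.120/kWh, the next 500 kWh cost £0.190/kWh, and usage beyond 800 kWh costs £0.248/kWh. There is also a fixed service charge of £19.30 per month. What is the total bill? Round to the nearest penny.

£75.25

Usage = 13.5 kWh/day × 30 days = 405 kWh
First 300 kWh × £0.120 = £36.00
Next 105 kWh × £0.190 = £19.95
Remaining tier: 0 kWh (not reached)
Energy charge = £55.95; + service £19.30 = £75.25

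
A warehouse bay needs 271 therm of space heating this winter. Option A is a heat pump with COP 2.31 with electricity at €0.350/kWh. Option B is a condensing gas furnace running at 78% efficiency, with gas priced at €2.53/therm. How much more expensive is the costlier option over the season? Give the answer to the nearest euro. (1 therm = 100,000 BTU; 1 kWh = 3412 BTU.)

€324

Heat load = 271 therm × 100,000 = 27,100,000 BTU
Gas: input = 27,100,000 / 0.78 = 34,743,590 BTU = 347.4 therm → 347.4 × €2.53 = €879.01
Heat pump: 27,100,000 BTU / 3412 = 7,943 kWh heat; / 2.31 = 3,438 kWh in → × €0.350 = €1,203.42
Difference = |€879.01 − €1,203.42| = €324.40 ≈ €324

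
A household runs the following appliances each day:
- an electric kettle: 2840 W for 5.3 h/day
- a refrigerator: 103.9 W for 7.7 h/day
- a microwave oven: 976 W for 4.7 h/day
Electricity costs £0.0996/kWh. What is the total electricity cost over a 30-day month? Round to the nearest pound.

electric kettle: 2840 W × 5.3 h × 30 d = 451,560 Wh = 451.6 kWh
refrigerator: 103.9 W × 7.7 h × 30 d = 24,001 Wh = 24 kWh
microwave oven: 976 W × 4.7 h × 30 d = 137,616 Wh = 137.6 kWh
Total energy = 451.6 + 24 + 137.6 = 613.2 kWh
Cost = 613.2 kWh × £0.0996 = £61.07 ≈ £61

£61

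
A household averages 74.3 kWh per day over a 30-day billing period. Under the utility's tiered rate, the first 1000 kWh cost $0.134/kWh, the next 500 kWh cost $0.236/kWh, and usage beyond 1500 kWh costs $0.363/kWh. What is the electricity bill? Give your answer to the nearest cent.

$516.63

Usage = 74.3 kWh/day × 30 days = 2229 kWh
First 1000 kWh × $0.134 = $134.00
Next 500 kWh × $0.236 = $118.00
Remaining 729 kWh × $0.363 = $264.63
Total = $516.63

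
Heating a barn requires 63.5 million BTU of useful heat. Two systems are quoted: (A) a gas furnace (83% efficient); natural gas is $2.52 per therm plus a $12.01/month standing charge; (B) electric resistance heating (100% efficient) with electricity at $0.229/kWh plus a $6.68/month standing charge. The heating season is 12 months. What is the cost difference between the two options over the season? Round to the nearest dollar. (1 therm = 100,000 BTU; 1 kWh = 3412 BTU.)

$2270

Heat load = 63.5 × 10⁶ BTU = 63,500,000 BTU
Gas: input = 63,500,000 / 0.83 = 76,506,024 BTU = 765.1 therm → 765.1 × $2.52 = $1,927.95; + 12 × $12.01 standing = $2,072.07
Electric: 63,500,000 BTU / 3412 = 18,610 kWh → × $0.229 = $4,261.87; + 12 × $6.68 standing = $4,342.03
Difference = |$2,072.07 − $4,342.03| = $2,269.96 ≈ $2270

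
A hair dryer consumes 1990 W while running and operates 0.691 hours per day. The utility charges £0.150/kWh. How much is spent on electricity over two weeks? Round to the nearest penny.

£2.89

Energy = 1990 W × 0.691 h/day × 14 days = 19,251 Wh = 19.25 kWh
Cost = 19.25 kWh × £0.150/kWh = £2.89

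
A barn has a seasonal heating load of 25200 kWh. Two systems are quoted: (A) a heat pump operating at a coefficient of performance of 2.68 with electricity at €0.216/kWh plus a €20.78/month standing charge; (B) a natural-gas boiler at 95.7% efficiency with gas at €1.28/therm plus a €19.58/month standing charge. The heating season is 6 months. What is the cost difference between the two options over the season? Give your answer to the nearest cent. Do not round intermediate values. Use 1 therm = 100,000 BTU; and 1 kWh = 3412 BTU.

Heat load = 25200 kWh × 3412 = 85,982,400 BTU
Gas: input = 85,982,400 / 0.957 = 89,845,768 BTU = 898.5 therm → 898.5 × €1.28 = €1,150.03; + 6 × €19.58 standing = €1,267.51
Heat pump: 85,982,400 BTU / 3412 = 25,200 kWh heat; / 2.68 = 9,403 kWh in → × €0.216 = €2,031.04; + 6 × €20.78 standing = €2,155.72
Difference = |€1,267.51 − €2,155.72| = €888.22

€888.22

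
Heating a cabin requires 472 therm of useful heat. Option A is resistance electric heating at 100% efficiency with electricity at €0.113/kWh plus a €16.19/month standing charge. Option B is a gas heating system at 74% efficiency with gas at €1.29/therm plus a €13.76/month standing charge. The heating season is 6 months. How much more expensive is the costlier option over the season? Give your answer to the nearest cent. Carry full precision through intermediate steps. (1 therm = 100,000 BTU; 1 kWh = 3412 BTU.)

Heat load = 472 therm × 100,000 = 47,200,000 BTU
Gas: input = 47,200,000 / 0.740 = 63,783,784 BTU = 637.8 therm → 637.8 × €1.29 = €822.81; + 6 × €13.76 standing = €905.37
Electric: 47,200,000 BTU / 3412 = 13,830 kWh → × €0.113 = €1,563.19; + 6 × €16.19 standing = €1,660.33
Difference = |€905.37 − €1,660.33| = €754.96

€754.96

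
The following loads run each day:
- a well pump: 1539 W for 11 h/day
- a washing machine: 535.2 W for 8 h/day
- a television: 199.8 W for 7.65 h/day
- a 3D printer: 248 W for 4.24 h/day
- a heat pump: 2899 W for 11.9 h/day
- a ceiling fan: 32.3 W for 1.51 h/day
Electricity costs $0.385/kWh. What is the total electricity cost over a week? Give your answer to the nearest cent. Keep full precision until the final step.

$157.22

well pump: 1539 W × 11 h × 7 d = 118,503 Wh = 118.5 kWh
washing machine: 535.2 W × 8 h × 7 d = 29,971 Wh = 29.97 kWh
television: 199.8 W × 7.65 h × 7 d = 10,699 Wh = 10.7 kWh
3D printer: 248 W × 4.24 h × 7 d = 7,361 Wh = 7.361 kWh
heat pump: 2899 W × 11.9 h × 7 d = 241,487 Wh = 241.5 kWh
ceiling fan: 32.3 W × 1.51 h × 7 d = 341 Wh = 0.3414 kWh
Total energy = 118.5 + 29.97 + 10.7 + 7.361 + 241.5 + 0.3414 = 408.4 kWh
Cost = 408.4 kWh × $0.385 = $157.22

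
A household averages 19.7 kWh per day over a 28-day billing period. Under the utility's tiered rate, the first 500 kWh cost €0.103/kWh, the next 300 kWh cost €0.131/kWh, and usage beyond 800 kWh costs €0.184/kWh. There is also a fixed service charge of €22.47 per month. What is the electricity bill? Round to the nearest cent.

Usage = 19.7 kWh/day × 28 days = 551.6 kWh
First 500 kWh × €0.103 = €51.50
Next 51.6 kWh × €0.131 = €6.76
Remaining tier: 0 kWh (not reached)
Energy charge = €58.26; + service €22.47 = €80.73

€80.73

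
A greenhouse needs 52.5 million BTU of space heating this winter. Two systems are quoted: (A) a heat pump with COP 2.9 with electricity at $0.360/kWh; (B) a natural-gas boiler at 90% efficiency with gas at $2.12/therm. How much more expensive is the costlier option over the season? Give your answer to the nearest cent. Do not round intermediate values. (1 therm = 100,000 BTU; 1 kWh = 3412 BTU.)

Heat load = 52.5 × 10⁶ BTU = 52,500,000 BTU
Gas: input = 52,500,000 / 0.90 = 58,333,333 BTU = 583.3 therm → 583.3 × $2.12 = $1,236.67
Heat pump: 52,500,000 BTU / 3412 = 15,390 kWh heat; / 2.9 = 5,306 kWh in → × $0.360 = $1,910.09
Difference = |$1,236.67 − $1,910.09| = $673.43

$673.43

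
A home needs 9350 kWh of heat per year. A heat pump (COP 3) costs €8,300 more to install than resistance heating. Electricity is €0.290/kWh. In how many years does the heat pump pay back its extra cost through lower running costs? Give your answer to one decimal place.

4.6 years

Resistance: 9350 kWh × €0.290 = €2,711.50/yr
Heat pump: 9350 / 3 = 3117 kWh in → × €0.290 = €903.83/yr
Annual savings = €1,807.67
Payback = €8,300 / €1,807.67 = 4.59 years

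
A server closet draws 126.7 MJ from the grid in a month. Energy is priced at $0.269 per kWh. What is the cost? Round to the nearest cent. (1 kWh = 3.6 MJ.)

$9.47

126.7 MJ × (0.27778 kWh/MJ) = 35.19 kWh
Cost = 35.19 kWh × $0.269/kWh = $9.47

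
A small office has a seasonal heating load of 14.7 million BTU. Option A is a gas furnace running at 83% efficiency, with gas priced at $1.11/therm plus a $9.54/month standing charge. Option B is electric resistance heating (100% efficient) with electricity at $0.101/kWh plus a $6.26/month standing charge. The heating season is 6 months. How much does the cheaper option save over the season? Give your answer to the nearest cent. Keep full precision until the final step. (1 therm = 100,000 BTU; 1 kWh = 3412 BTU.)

Heat load = 14.7 × 10⁶ BTU = 14,700,000 BTU
Gas: input = 14,700,000 / 0.830 = 17,710,843 BTU = 177.1 therm → 177.1 × $1.11 = $196.59; + 6 × $9.54 standing = $253.83
Electric: 14,700,000 BTU / 3412 = 4,308 kWh → × $0.101 = $435.14; + 6 × $6.26 standing = $472.70
Difference = |$253.83 − $472.70| = $218.87

$218.87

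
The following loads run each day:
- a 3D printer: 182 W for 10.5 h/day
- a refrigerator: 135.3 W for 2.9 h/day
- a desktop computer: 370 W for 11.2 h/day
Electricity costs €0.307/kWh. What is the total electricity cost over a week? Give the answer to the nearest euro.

€14

3D printer: 182 W × 10.5 h × 7 d = 13,377 Wh = 13.38 kWh
refrigerator: 135.3 W × 2.9 h × 7 d = 2,747 Wh = 2.747 kWh
desktop computer: 370 W × 11.2 h × 7 d = 29,008 Wh = 29.01 kWh
Total energy = 13.38 + 2.747 + 29.01 = 45.13 kWh
Cost = 45.13 kWh × €0.307 = €13.86 ≈ €14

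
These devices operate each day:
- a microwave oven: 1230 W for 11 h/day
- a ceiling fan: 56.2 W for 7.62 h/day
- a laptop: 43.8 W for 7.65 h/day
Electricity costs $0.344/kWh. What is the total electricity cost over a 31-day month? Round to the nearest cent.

$152.42

microwave oven: 1230 W × 11 h × 31 d = 419,430 Wh = 419.4 kWh
ceiling fan: 56.2 W × 7.62 h × 31 d = 13,276 Wh = 13.28 kWh
laptop: 43.8 W × 7.65 h × 31 d = 10,387 Wh = 10.39 kWh
Total energy = 419.4 + 13.28 + 10.39 = 443.1 kWh
Cost = 443.1 kWh × $0.344 = $152.42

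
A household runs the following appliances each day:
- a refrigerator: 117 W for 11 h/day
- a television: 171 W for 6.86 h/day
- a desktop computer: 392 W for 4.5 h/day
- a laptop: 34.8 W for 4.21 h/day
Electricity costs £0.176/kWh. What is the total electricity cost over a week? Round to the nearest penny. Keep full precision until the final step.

£5.38

refrigerator: 117 W × 11 h × 7 d = 9,009 Wh = 9.009 kWh
television: 171 W × 6.86 h × 7 d = 8,211 Wh = 8.211 kWh
desktop computer: 392 W × 4.5 h × 7 d = 12,348 Wh = 12.35 kWh
laptop: 34.8 W × 4.21 h × 7 d = 1,026 Wh = 1.026 kWh
Total energy = 9.009 + 8.211 + 12.35 + 1.026 = 30.59 kWh
Cost = 30.59 kWh × £0.176 = £5.38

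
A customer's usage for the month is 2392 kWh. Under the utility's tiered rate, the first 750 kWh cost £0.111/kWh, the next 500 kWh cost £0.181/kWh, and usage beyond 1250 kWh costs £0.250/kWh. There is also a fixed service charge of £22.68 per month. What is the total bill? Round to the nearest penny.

£481.93

First 750 kWh × £0.111 = £83.25
Next 500 kWh × £0.181 = £90.50
Remaining 1142 kWh × £0.250 = £285.50
Energy charge = £459.25; + service £22.68 = £481.93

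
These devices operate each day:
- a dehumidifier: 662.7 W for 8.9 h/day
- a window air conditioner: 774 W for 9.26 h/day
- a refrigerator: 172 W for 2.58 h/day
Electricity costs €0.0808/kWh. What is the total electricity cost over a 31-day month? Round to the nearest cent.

dehumidifier: 662.7 W × 8.9 h × 31 d = 182,839 Wh = 182.8 kWh
window air conditioner: 774 W × 9.26 h × 31 d = 222,184 Wh = 222.2 kWh
refrigerator: 172 W × 2.58 h × 31 d = 13,757 Wh = 13.76 kWh
Total energy = 182.8 + 222.2 + 13.76 = 418.8 kWh
Cost = 418.8 kWh × €0.0808 = €33.84

€33.84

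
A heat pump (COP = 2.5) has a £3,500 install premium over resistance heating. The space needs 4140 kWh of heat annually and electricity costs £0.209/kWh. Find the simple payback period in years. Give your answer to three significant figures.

6.74 years

Resistance: 4140 kWh × £0.209 = £865.26/yr
Heat pump: 4140 / 2.5 = 1656 kWh in → × £0.209 = £346.10/yr
Annual savings = £519.16
Payback = £3,500 / £519.16 = 6.74 years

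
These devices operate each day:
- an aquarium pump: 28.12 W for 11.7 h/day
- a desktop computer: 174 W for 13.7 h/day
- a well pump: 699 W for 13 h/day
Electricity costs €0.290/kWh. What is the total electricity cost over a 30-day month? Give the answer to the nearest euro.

€103

aquarium pump: 28.12 W × 11.7 h × 30 d = 9,870 Wh = 9.87 kWh
desktop computer: 174 W × 13.7 h × 30 d = 71,514 Wh = 71.51 kWh
well pump: 699 W × 13 h × 30 d = 272,610 Wh = 272.6 kWh
Total energy = 9.87 + 71.51 + 272.6 = 354 kWh
Cost = 354 kWh × €0.290 = €102.66 ≈ €103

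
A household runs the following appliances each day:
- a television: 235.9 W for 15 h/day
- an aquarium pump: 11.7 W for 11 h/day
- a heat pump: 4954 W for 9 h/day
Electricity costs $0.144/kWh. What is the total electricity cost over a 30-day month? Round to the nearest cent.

$208.45

television: 235.9 W × 15 h × 30 d = 106,155 Wh = 106.2 kWh
aquarium pump: 11.7 W × 11 h × 30 d = 3,861 Wh = 3.861 kWh
heat pump: 4954 W × 9 h × 30 d = 1,337,580 Wh = 1,338 kWh
Total energy = 106.2 + 3.861 + 1,338 = 1,448 kWh
Cost = 1,448 kWh × $0.144 = $208.45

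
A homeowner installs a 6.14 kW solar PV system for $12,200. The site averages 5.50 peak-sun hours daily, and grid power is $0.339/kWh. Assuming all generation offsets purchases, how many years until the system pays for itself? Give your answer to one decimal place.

Daily generation = 6.14 kW × 5.50 h = 33.77 kWh
Annual generation = 33.77 × 365 = 12326 kWh
Annual savings = 12326 × $0.339 = $4,178.53
Payback = $12,200 / $4,178.53 = 2.92 years

2.9 years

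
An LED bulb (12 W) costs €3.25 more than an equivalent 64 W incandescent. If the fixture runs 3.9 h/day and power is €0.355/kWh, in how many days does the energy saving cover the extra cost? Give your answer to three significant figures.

45.1 days

Power saved = 64 − 12 = 52 W
Daily energy saved = 52 W × 3.9 h = 202.8 Wh = 0.2028 kWh
Daily savings = 0.2028 × €0.355 = €0.0720
Payback = €3.25 / €0.0720 per day = 45.14 days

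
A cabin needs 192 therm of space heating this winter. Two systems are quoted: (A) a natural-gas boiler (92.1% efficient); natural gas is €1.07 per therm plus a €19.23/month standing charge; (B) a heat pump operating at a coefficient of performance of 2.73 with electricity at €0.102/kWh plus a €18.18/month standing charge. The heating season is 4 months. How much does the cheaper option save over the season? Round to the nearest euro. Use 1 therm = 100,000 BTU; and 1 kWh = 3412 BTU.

€17

Heat load = 192 therm × 100,000 = 19,200,000 BTU
Gas: input = 19,200,000 / 0.921 = 20,846,906 BTU = 208.5 therm → 208.5 × €1.07 = €223.06; + 4 × €19.23 standing = €299.98
Heat pump: 19,200,000 BTU / 3412 = 5,627 kWh heat; / 2.73 = 2,061 kWh in → × €0.102 = €210.25; + 4 × €18.18 standing = €282.97
Difference = |€299.98 − €282.97| = €17.01 ≈ €17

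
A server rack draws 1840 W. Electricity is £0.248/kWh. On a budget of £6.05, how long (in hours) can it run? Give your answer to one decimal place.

13.3 h

Energy budget = £6.05 / £0.248 per kWh = 24.4 kWh = 24,395 Wh
Runtime = 24,395 Wh / 1840 W = 13.26 h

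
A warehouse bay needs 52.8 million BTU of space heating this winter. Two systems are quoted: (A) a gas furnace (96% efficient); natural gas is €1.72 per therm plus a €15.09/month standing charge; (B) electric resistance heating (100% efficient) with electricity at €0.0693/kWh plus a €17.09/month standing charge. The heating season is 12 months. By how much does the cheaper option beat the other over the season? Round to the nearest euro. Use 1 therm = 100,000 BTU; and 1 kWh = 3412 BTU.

Heat load = 52.8 × 10⁶ BTU = 52,800,000 BTU
Gas: input = 52,800,000 / 0.96 = 55,000,000 BTU = 550 therm → 550 × €1.72 = €946.00; + 12 × €15.09 standing = €1,127.08
Electric: 52,800,000 BTU / 3412 = 15,470 kWh → × €0.0693 = €1,072.40; + 12 × €17.09 standing = €1,277.48
Difference = |€1,127.08 − €1,277.48| = €150.40 ≈ €150

€150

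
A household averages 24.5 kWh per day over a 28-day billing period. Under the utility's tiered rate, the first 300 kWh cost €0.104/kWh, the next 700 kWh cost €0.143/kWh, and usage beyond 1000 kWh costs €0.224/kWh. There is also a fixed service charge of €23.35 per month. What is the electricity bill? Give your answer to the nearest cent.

€109.75

Usage = 24.5 kWh/day × 28 days = 686 kWh
First 300 kWh × €0.104 = €31.20
Next 386 kWh × €0.143 = €55.20
Remaining tier: 0 kWh (not reached)
Energy charge = €86.40; + service €23.35 = €109.75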